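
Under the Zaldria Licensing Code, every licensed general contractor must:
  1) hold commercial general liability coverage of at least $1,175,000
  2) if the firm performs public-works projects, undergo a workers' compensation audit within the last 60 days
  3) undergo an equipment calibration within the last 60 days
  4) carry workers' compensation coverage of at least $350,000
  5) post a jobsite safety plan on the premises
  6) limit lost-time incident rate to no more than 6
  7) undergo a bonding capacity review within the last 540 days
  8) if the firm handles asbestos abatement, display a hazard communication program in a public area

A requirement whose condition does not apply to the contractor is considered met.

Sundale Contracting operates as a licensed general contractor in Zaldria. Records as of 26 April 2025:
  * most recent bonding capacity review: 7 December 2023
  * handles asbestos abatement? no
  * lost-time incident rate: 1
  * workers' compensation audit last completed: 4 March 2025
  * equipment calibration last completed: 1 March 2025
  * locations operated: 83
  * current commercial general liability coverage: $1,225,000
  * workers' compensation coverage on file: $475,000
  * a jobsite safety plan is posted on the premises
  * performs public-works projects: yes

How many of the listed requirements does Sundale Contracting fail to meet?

0

1. commercial general liability coverage $1,225,000 ≥ $1,175,000 → met
2. condition 'performs public-works projects' holds; workers' compensation audit 53 days ago vs limit 60 → met
3. equipment calibration 56 days ago vs limit 60 → met
4. workers' compensation coverage $475,000 ≥ $350,000 → met
5. jobsite safety plan present → met
6. lost-time incident rate 1 ≤ 6 → met
7. bonding capacity review 506 days ago vs limit 540 → met
8. condition 'handles asbestos abatement' does not hold → requirement n/a → met
Not met: 0 of 8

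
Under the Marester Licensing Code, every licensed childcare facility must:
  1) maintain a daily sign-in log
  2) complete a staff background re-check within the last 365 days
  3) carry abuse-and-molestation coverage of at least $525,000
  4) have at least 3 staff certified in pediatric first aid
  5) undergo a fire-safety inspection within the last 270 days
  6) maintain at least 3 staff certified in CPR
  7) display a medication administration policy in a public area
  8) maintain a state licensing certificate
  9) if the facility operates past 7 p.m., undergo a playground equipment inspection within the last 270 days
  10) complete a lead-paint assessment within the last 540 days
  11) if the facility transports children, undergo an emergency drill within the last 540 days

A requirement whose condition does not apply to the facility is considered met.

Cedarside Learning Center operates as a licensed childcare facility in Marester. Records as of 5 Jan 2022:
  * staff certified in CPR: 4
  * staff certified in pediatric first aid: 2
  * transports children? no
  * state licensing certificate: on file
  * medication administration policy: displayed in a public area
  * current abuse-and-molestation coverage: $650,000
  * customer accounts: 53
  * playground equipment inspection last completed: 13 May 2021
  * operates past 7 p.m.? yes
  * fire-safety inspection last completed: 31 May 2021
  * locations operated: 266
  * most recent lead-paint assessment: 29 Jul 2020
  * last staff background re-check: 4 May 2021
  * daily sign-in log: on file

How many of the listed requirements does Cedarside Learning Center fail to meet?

1. daily sign-in log present → met
2. staff background re-check 246 days ago vs limit 365 → met
3. abuse-and-molestation coverage $650,000 ≥ $525,000 → met
4. staff certified in pediatric first aid 2 < 3 → not met
5. fire-safety inspection 219 days ago vs limit 270 → met
6. staff certified in CPR 4 ≥ 3 → met
7. medication administration policy present → met
8. state licensing certificate present → met
9. condition 'operates past 7 p.m.' holds; playground equipment inspection 237 days ago vs limit 270 → met
10. lead-paint assessment 525 days ago vs limit 540 → met
11. condition 'transports children' does not hold → requirement n/a → met
Not met: 1 of 11

1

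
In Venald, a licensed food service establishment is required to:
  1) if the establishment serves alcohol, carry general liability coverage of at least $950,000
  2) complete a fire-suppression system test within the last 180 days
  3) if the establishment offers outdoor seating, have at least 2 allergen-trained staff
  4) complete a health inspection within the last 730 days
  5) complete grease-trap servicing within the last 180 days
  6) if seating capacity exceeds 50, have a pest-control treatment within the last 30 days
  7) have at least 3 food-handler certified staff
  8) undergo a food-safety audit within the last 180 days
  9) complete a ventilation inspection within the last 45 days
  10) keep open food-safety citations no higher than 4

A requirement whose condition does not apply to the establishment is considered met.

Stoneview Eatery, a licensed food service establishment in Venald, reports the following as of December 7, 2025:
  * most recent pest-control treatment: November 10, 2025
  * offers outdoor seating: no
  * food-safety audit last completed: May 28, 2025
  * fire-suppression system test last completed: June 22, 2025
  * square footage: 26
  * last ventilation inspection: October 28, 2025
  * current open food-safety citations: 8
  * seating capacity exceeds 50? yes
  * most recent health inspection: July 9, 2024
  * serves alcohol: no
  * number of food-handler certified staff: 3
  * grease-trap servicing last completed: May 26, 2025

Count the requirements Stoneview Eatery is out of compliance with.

1. condition 'serves alcohol' does not hold → requirement n/a → met
2. fire-suppression system test 168 days ago vs limit 180 → met
3. condition 'offers outdoor seating' does not hold → requirement n/a → met
4. health inspection 516 days ago vs limit 730 → met
5. grease-trap servicing 195 days ago vs limit 180 → not met
6. condition 'seating capacity exceeds 50' holds; pest-control treatment 27 days ago vs limit 30 → met
7. food-handler certified staff 3 ≥ 3 → met
8. food-safety audit 193 days ago vs limit 180 → not met
9. ventilation inspection 40 days ago vs limit 45 → met
10. open food-safety citations 8 > 4 → not met
Not met: 3 of 10

3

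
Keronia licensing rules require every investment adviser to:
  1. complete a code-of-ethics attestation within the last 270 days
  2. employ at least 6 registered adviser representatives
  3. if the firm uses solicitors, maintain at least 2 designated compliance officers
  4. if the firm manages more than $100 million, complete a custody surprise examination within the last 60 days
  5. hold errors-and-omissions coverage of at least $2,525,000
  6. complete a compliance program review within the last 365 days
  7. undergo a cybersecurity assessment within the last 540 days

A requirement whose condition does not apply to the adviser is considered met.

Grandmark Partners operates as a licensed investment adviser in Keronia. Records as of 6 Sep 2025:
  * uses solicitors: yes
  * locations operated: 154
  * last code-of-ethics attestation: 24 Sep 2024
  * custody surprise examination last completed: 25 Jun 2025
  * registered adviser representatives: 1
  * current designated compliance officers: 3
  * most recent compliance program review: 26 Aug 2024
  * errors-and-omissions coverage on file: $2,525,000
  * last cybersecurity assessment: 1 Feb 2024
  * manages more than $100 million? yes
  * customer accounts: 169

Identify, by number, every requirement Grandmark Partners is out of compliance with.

1. code-of-ethics attestation 347 days ago vs limit 270 → not met
2. registered adviser representatives 1 < 6 → not met
3. condition 'uses solicitors' holds; designated compliance officers 3 ≥ 2 → met
4. condition 'manages more than $100 million' holds; custody surprise examination 73 days ago vs limit 60 → not met
5. errors-and-omissions coverage $2,525,000 ≥ $2,525,000 → met
6. compliance program review 376 days ago vs limit 365 → not met
7. cybersecurity assessment 583 days ago vs limit 540 → not met
Not met: 1, 2, 4, 6, 7

1, 2, 4, 6, 7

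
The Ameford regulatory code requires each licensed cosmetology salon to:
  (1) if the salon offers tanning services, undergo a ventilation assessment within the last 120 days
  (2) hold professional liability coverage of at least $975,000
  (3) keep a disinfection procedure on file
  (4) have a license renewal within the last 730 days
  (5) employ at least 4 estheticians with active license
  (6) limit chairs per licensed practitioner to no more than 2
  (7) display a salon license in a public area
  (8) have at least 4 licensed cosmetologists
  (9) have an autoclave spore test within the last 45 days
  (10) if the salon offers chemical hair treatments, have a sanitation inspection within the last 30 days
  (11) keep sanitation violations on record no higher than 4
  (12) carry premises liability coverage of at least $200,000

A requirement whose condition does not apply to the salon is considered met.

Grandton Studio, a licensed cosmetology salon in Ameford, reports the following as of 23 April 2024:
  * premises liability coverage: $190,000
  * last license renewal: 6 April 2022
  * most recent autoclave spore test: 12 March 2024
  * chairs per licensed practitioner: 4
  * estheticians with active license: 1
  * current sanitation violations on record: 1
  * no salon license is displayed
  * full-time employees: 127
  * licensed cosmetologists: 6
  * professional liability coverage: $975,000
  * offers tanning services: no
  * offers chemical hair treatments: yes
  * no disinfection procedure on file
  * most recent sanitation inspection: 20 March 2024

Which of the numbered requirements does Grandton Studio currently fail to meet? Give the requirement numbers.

1. condition 'offers tanning services' does not hold → requirement n/a → met
2. professional liability coverage $975,000 ≥ $975,000 → met
3. disinfection procedure absent → not met
4. license renewal 748 days ago vs limit 730 → not met
5. estheticians with active license 1 < 4 → not met
6. chairs per licensed practitioner 4 > 2 → not met
7. salon license absent → not met
8. licensed cosmetologists 6 ≥ 4 → met
9. autoclave spore test 42 days ago vs limit 45 → met
10. condition 'offers chemical hair treatments' holds; sanitation inspection 34 days ago vs limit 30 → not met
11. sanitation violations on record 1 ≤ 4 → met
12. premises liability coverage $190,000 < $200,000 → not met
Not met: 3, 4, 5, 6, 7, 10, 12

3, 4, 5, 6, 7, 10, 12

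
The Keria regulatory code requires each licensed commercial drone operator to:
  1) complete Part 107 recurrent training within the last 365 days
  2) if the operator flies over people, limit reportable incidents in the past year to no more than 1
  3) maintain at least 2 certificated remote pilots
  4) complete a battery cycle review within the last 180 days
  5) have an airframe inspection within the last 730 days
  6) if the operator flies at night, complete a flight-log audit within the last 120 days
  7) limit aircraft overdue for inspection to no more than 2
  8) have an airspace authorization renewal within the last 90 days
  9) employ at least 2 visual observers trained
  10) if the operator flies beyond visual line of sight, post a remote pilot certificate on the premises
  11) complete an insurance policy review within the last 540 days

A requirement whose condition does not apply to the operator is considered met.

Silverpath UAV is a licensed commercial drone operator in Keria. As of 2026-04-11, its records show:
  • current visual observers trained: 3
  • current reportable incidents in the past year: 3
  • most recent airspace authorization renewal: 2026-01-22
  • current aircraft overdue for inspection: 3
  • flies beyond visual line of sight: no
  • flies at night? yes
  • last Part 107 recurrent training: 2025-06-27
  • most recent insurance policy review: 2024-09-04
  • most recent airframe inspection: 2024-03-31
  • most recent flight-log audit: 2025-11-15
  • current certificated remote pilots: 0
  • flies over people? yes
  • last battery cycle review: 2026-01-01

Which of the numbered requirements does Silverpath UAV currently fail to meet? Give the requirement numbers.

2, 3, 5, 6, 7, 11

1. Part 107 recurrent training 288 days ago vs limit 365 → met
2. condition 'flies over people' holds; reportable incidents in the past year 3 > 1 → not met
3. certificated remote pilots 0 < 2 → not met
4. battery cycle review 100 days ago vs limit 180 → met
5. airframe inspection 741 days ago vs limit 730 → not met
6. condition 'flies at night' holds; flight-log audit 147 days ago vs limit 120 → not met
7. aircraft overdue for inspection 3 > 2 → not met
8. airspace authorization renewal 79 days ago vs limit 90 → met
9. visual observers trained 3 ≥ 2 → met
10. condition 'flies beyond visual line of sight' does not hold → requirement n/a → met
11. insurance policy review 584 days ago vs limit 540 → not met
Not met: 2, 3, 5, 6, 7, 11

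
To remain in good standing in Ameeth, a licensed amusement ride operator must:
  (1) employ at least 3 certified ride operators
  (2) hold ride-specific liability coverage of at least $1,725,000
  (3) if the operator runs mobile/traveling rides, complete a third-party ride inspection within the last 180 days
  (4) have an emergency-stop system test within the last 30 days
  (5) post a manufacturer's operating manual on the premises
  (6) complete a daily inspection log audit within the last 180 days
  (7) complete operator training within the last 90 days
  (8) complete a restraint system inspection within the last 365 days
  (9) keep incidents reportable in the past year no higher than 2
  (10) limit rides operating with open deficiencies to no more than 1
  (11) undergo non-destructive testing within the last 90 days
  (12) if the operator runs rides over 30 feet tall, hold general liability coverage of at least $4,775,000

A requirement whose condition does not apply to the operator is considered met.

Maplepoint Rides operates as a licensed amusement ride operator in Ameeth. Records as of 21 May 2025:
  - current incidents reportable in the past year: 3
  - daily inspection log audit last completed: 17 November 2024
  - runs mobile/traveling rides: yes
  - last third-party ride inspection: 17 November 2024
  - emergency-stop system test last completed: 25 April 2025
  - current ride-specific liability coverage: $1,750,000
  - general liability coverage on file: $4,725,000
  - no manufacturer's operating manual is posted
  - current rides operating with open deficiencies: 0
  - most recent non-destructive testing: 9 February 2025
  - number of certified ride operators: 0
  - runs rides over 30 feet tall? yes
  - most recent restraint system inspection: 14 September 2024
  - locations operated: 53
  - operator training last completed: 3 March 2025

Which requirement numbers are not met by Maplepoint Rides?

1. certified ride operators 0 < 3 → not met
2. ride-specific liability coverage $1,750,000 ≥ $1,725,000 → met
3. condition 'runs mobile/traveling rides' holds; third-party ride inspection 185 days ago vs limit 180 → not met
4. emergency-stop system test 26 days ago vs limit 30 → met
5. manufacturer's operating manual absent → not met
6. daily inspection log audit 185 days ago vs limit 180 → not met
7. operator training 79 days ago vs limit 90 → met
8. restraint system inspection 249 days ago vs limit 365 → met
9. incidents reportable in the past year 3 > 2 → not met
10. rides operating with open deficiencies 0 ≤ 1 → met
11. non-destructive testing 101 days ago vs limit 90 → not met
12. condition 'runs rides over 30 feet tall' holds; general liability coverage $4,725,000 < $4,775,000 → not met
Not met: 1, 3, 5, 6, 9, 11, 12

1, 3, 5, 6, 9, 11, 12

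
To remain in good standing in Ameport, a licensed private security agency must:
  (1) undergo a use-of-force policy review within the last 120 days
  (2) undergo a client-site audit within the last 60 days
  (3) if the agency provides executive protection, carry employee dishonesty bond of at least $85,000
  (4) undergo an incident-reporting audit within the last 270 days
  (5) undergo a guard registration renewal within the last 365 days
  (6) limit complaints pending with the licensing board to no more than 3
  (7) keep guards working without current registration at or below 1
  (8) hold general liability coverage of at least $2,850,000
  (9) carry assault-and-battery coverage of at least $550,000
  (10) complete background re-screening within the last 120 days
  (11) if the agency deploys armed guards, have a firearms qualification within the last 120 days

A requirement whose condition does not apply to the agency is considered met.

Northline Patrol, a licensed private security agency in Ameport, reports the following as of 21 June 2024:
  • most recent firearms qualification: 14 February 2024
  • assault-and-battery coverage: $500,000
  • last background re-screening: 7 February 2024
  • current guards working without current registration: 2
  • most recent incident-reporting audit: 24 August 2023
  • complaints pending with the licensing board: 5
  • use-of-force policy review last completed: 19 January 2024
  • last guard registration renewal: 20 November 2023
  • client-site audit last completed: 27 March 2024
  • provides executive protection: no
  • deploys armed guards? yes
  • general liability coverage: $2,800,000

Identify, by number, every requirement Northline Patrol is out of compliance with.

1. use-of-force policy review 154 days ago vs limit 120 → not met
2. client-site audit 86 days ago vs limit 60 → not met
3. condition 'provides executive protection' does not hold → requirement n/a → met
4. incident-reporting audit 302 days ago vs limit 270 → not met
5. guard registration renewal 214 days ago vs limit 365 → met
6. complaints pending with the licensing board 5 > 3 → not met
7. guards working without current registration 2 > 1 → not met
8. general liability coverage $2,800,000 < $2,850,000 → not met
9. assault-and-battery coverage $500,000 < $550,000 → not met
10. background re-screening 135 days ago vs limit 120 → not met
11. condition 'deploys armed guards' holds; firearms qualification 128 days ago vs limit 120 → not met
Not met: 1, 2, 4, 6, 7, 8, 9, 10, 11

1, 2, 4, 6, 7, 8, 9, 10, 11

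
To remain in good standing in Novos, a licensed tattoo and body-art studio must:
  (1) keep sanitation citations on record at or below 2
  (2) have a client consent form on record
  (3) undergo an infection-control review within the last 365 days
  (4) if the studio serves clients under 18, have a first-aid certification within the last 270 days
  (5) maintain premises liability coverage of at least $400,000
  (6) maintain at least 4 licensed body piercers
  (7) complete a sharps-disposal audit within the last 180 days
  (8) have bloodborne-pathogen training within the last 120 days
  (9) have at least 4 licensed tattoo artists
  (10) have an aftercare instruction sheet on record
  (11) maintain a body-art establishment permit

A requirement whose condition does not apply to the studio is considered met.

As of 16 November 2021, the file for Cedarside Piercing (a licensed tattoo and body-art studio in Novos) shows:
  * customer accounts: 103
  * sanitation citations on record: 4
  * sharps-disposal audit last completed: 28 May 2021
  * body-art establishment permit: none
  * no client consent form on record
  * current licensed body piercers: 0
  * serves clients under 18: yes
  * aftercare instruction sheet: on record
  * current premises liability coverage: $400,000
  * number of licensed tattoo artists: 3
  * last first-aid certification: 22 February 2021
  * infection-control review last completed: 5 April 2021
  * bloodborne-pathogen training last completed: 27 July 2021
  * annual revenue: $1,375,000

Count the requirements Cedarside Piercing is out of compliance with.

1. sanitation citations on record 4 > 2 → not met
2. client consent form absent → not met
3. infection-control review 225 days ago vs limit 365 → met
4. condition 'serves clients under 18' holds; first-aid certification 267 days ago vs limit 270 → met
5. premises liability coverage $400,000 ≥ $400,000 → met
6. licensed body piercers 0 < 4 → not met
7. sharps-disposal audit 172 days ago vs limit 180 → met
8. bloodborne-pathogen training 112 days ago vs limit 120 → met
9. licensed tattoo artists 3 < 4 → not met
10. aftercare instruction sheet present → met
11. body-art establishment permit absent → not met
Not met: 5 of 11

5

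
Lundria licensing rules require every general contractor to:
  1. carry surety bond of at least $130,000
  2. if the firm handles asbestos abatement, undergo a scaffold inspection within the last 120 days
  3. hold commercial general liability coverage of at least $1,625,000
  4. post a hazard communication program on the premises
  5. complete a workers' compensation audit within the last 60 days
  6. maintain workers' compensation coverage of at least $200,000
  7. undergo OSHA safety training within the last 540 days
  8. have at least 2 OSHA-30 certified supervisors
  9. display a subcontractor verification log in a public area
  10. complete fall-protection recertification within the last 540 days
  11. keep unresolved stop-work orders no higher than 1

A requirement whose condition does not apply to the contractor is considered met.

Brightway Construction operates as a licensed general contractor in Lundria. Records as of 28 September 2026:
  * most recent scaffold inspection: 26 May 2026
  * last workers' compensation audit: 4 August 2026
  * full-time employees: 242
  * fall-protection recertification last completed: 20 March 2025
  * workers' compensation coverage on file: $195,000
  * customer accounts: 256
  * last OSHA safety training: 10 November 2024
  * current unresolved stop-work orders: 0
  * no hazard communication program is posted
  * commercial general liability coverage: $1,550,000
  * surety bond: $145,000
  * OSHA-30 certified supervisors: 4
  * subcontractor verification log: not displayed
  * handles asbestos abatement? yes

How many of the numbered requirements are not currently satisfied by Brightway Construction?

1. surety bond $145,000 ≥ $130,000 → met
2. condition 'handles asbestos abatement' holds; scaffold inspection 125 days ago vs limit 120 → not met
3. commercial general liability coverage $1,550,000 < $1,625,000 → not met
4. hazard communication program absent → not met
5. workers' compensation audit 55 days ago vs limit 60 → met
6. workers' compensation coverage $195,000 < $200,000 → not met
7. OSHA safety training 687 days ago vs limit 540 → not met
8. OSHA-30 certified supervisors 4 ≥ 2 → met
9. subcontractor verification log absent → not met
10. fall-protection recertification 557 days ago vs limit 540 → not met
11. unresolved stop-work orders 0 ≤ 1 → met
Not met: 7 of 11

7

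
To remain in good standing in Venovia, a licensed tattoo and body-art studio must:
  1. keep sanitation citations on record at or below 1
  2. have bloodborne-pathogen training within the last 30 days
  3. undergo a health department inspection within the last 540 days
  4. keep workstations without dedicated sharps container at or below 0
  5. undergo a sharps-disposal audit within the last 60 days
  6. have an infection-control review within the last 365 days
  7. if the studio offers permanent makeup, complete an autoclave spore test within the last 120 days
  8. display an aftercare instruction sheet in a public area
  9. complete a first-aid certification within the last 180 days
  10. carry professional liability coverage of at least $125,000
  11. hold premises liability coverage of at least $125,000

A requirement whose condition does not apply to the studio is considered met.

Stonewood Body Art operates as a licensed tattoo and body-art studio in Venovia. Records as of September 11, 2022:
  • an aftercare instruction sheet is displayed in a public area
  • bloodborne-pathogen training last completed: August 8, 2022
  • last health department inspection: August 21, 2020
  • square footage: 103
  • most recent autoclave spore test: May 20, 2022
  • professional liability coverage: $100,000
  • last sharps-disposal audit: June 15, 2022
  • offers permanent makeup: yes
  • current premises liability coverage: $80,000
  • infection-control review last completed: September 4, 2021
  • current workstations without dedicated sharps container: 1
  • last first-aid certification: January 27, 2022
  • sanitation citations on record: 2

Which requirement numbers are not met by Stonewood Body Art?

1. sanitation citations on record 2 > 1 → not met
2. bloodborne-pathogen training 34 days ago vs limit 30 → not met
3. health department inspection 751 days ago vs limit 540 → not met
4. workstations without dedicated sharps container 1 > 0 → not met
5. sharps-disposal audit 88 days ago vs limit 60 → not met
6. infection-control review 372 days ago vs limit 365 → not met
7. condition 'offers permanent makeup' holds; autoclave spore test 114 days ago vs limit 120 → met
8. aftercare instruction sheet present → met
9. first-aid certification 227 days ago vs limit 180 → not met
10. professional liability coverage $100,000 < $125,000 → not met
11. premises liability coverage $80,000 < $125,000 → not met
Not met: 1, 2, 3, 4, 5, 6, 9, 10, 11

1, 2, 3, 4, 5, 6, 9, 10, 11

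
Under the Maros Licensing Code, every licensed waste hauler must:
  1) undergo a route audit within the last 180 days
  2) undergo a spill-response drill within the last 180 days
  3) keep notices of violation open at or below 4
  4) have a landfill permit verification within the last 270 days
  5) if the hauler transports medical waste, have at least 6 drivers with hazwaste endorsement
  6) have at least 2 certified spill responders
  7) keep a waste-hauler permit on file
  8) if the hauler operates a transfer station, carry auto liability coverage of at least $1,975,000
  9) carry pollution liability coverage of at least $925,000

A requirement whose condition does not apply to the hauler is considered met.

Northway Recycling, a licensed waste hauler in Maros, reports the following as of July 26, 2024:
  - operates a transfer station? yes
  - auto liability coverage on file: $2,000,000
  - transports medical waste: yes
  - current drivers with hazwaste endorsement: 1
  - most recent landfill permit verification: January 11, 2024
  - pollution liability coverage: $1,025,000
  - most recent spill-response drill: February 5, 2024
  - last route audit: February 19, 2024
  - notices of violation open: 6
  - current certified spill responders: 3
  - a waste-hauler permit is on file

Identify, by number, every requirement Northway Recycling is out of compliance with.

3, 5

1. route audit 158 days ago vs limit 180 → met
2. spill-response drill 172 days ago vs limit 180 → met
3. notices of violation open 6 > 4 → not met
4. landfill permit verification 197 days ago vs limit 270 → met
5. condition 'transports medical waste' holds; drivers with hazwaste endorsement 1 < 6 → not met
6. certified spill responders 3 ≥ 2 → met
7. waste-hauler permit present → met
8. condition 'operates a transfer station' holds; auto liability coverage $2,000,000 ≥ $1,975,000 → met
9. pollution liability coverage $1,025,000 ≥ $925,000 → met
Not met: 3, 5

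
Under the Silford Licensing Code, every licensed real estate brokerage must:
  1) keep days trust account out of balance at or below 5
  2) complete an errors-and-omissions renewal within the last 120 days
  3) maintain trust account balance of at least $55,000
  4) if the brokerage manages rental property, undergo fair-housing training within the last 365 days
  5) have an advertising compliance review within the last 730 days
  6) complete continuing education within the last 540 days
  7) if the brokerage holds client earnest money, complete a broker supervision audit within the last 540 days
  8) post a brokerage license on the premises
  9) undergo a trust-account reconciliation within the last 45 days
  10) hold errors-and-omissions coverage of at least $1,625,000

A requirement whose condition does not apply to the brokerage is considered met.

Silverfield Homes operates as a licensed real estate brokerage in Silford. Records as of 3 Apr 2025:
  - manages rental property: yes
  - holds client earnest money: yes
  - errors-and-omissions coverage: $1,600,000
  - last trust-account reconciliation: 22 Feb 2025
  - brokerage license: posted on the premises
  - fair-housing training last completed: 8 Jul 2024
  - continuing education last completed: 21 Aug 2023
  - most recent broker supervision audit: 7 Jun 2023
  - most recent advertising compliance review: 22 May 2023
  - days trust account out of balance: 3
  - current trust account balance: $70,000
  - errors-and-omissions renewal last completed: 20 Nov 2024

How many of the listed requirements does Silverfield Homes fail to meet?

4

1. days trust account out of balance 3 ≤ 5 → met
2. errors-and-omissions renewal 134 days ago vs limit 120 → not met
3. trust account balance $70,000 ≥ $55,000 → met
4. condition 'manages rental property' holds; fair-housing training 269 days ago vs limit 365 → met
5. advertising compliance review 682 days ago vs limit 730 → met
6. continuing education 591 days ago vs limit 540 → not met
7. condition 'holds client earnest money' holds; broker supervision audit 666 days ago vs limit 540 → not met
8. brokerage license present → met
9. trust-account reconciliation 40 days ago vs limit 45 → met
10. errors-and-omissions coverage $1,600,000 < $1,625,000 → not met
Not met: 4 of 10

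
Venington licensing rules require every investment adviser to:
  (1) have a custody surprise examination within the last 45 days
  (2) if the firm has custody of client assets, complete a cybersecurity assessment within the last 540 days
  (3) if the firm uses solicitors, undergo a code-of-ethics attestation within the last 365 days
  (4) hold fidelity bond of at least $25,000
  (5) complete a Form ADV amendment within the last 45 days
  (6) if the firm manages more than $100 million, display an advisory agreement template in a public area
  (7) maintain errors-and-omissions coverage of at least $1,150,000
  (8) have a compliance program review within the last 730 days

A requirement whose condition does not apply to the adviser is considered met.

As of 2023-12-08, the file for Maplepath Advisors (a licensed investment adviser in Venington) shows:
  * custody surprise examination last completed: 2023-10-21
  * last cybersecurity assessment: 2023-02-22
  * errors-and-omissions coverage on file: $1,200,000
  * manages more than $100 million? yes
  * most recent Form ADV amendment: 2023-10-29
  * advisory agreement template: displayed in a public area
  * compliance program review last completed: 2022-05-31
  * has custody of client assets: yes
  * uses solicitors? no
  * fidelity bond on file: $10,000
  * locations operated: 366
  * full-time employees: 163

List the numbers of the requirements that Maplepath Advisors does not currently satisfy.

1. custody surprise examination 48 days ago vs limit 45 → not met
2. condition 'has custody of client assets' holds; cybersecurity assessment 289 days ago vs limit 540 → met
3. condition 'uses solicitors' does not hold → requirement n/a → met
4. fidelity bond $10,000 < $25,000 → not met
5. Form ADV amendment 40 days ago vs limit 45 → met
6. condition 'manages more than $100 million' holds; advisory agreement template present → met
7. errors-and-omissions coverage $1,200,000 ≥ $1,150,000 → met
8. compliance program review 556 days ago vs limit 730 → met
Not met: 1, 4

1, 4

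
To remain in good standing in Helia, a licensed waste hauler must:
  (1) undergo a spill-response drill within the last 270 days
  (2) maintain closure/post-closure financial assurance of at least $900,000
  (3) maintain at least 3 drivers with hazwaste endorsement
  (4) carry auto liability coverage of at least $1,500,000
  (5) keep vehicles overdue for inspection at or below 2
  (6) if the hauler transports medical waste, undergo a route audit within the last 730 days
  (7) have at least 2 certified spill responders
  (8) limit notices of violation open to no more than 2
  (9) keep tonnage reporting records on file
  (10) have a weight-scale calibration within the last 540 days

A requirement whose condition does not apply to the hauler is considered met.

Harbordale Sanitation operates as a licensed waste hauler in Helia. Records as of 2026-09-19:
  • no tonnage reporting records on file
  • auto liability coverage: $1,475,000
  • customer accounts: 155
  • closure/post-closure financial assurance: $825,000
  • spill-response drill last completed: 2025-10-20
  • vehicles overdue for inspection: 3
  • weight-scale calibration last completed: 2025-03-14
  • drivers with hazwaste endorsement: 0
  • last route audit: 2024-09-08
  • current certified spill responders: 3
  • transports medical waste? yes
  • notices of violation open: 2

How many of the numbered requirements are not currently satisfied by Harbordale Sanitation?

8

1. spill-response drill 334 days ago vs limit 270 → not met
2. closure/post-closure financial assurance $825,000 < $900,000 → not met
3. drivers with hazwaste endorsement 0 < 3 → not met
4. auto liability coverage $1,475,000 < $1,500,000 → not met
5. vehicles overdue for inspection 3 > 2 → not met
6. condition 'transports medical waste' holds; route audit 741 days ago vs limit 730 → not met
7. certified spill responders 3 ≥ 2 → met
8. notices of violation open 2 ≤ 2 → met
9. tonnage reporting records absent → not met
10. weight-scale calibration 554 days ago vs limit 540 → not met
Not met: 8 of 10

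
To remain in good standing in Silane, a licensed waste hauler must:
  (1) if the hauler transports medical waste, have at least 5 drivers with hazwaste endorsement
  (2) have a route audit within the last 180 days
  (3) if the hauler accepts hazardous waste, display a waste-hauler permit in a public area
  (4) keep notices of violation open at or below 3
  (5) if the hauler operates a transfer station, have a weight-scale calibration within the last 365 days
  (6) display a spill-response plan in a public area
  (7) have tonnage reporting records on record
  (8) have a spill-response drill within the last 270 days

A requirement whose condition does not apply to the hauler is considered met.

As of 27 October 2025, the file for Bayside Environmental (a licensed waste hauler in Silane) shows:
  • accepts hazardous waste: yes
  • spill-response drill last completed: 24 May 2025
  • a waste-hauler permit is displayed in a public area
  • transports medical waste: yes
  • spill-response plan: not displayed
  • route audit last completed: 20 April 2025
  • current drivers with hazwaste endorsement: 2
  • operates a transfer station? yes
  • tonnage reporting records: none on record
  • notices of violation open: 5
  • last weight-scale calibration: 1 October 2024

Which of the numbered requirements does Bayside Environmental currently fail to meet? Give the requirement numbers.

1. condition 'transports medical waste' holds; drivers with hazwaste endorsement 2 < 5 → not met
2. route audit 190 days ago vs limit 180 → not met
3. condition 'accepts hazardous waste' holds; waste-hauler permit present → met
4. notices of violation open 5 > 3 → not met
5. condition 'operates a transfer station' holds; weight-scale calibration 391 days ago vs limit 365 → not met
6. spill-response plan absent → not met
7. tonnage reporting records absent → not met
8. spill-response drill 156 days ago vs limit 270 → met
Not met: 1, 2, 4, 5, 6, 7

1, 2, 4, 5, 6, 7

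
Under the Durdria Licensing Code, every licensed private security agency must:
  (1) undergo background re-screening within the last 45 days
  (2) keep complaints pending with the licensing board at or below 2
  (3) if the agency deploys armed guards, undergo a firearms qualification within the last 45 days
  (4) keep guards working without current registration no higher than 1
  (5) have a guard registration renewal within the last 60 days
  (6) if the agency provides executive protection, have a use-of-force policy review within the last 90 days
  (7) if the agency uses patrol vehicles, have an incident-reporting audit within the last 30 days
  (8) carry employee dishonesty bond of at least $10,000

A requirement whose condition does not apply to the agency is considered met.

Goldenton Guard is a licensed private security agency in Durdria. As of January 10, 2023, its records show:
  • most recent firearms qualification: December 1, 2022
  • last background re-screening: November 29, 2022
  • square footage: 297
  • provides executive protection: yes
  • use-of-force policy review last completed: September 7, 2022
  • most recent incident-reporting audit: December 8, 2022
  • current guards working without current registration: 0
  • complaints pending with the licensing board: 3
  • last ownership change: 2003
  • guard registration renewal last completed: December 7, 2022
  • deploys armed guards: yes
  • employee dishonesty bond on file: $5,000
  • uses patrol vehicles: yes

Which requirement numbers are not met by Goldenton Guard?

1. background re-screening 42 days ago vs limit 45 → met
2. complaints pending with the licensing board 3 > 2 → not met
3. condition 'deploys armed guards' holds; firearms qualification 40 days ago vs limit 45 → met
4. guards working without current registration 0 ≤ 1 → met
5. guard registration renewal 34 days ago vs limit 60 → met
6. condition 'provides executive protection' holds; use-of-force policy review 125 days ago vs limit 90 → not met
7. condition 'uses patrol vehicles' holds; incident-reporting audit 33 days ago vs limit 30 → not met
8. employee dishonesty bond $5,000 < $10,000 → not met
Not met: 2, 6, 7, 8

2, 6, 7, 8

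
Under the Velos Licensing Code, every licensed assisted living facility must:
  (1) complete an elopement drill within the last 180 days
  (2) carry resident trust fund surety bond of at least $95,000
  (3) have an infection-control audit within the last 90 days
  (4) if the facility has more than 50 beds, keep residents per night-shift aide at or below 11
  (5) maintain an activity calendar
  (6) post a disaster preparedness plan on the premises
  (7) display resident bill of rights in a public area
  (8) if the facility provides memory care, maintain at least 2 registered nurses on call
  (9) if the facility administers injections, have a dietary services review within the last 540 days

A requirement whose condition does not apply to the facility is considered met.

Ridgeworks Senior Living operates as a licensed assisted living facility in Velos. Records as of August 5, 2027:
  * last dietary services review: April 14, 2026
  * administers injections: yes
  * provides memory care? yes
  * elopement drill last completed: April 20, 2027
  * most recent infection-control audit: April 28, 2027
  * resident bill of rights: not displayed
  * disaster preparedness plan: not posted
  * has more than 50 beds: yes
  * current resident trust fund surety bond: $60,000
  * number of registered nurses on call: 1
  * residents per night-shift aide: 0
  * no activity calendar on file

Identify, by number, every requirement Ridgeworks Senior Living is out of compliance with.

2, 3, 5, 6, 7, 8

1. elopement drill 107 days ago vs limit 180 → met
2. resident trust fund surety bond $60,000 < $95,000 → not met
3. infection-control audit 99 days ago vs limit 90 → not met
4. condition 'has more than 50 beds' holds; residents per night-shift aide 0 ≤ 11 → met
5. activity calendar absent → not met
6. disaster preparedness plan absent → not met
7. resident bill of rights absent → not met
8. condition 'provides memory care' holds; registered nurses on call 1 < 2 → not met
9. condition 'administers injections' holds; dietary services review 478 days ago vs limit 540 → met
Not met: 2, 3, 5, 6, 7, 8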